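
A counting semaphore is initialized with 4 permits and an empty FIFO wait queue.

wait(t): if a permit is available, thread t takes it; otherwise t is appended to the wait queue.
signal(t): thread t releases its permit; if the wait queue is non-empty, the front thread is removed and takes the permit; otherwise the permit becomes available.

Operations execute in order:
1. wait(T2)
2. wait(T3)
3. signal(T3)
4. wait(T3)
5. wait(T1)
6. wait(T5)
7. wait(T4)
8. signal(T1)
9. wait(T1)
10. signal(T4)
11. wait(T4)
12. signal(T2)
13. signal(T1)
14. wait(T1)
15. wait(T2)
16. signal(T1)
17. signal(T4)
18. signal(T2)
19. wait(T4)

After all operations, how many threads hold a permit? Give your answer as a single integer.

Step 1: wait(T2) -> count=3 queue=[] holders={T2}
Step 2: wait(T3) -> count=2 queue=[] holders={T2,T3}
Step 3: signal(T3) -> count=3 queue=[] holders={T2}
Step 4: wait(T3) -> count=2 queue=[] holders={T2,T3}
Step 5: wait(T1) -> count=1 queue=[] holders={T1,T2,T3}
Step 6: wait(T5) -> count=0 queue=[] holders={T1,T2,T3,T5}
Step 7: wait(T4) -> count=0 queue=[T4] holders={T1,T2,T3,T5}
Step 8: signal(T1) -> count=0 queue=[] holders={T2,T3,T4,T5}
Step 9: wait(T1) -> count=0 queue=[T1] holders={T2,T3,T4,T5}
Step 10: signal(T4) -> count=0 queue=[] holders={T1,T2,T3,T5}
Step 11: wait(T4) -> count=0 queue=[T4] holders={T1,T2,T3,T5}
Step 12: signal(T2) -> count=0 queue=[] holders={T1,T3,T4,T5}
Step 13: signal(T1) -> count=1 queue=[] holders={T3,T4,T5}
Step 14: wait(T1) -> count=0 queue=[] holders={T1,T3,T4,T5}
Step 15: wait(T2) -> count=0 queue=[T2] holders={T1,T3,T4,T5}
Step 16: signal(T1) -> count=0 queue=[] holders={T2,T3,T4,T5}
Step 17: signal(T4) -> count=1 queue=[] holders={T2,T3,T5}
Step 18: signal(T2) -> count=2 queue=[] holders={T3,T5}
Step 19: wait(T4) -> count=1 queue=[] holders={T3,T4,T5}
Final holders: {T3,T4,T5} -> 3 thread(s)

Answer: 3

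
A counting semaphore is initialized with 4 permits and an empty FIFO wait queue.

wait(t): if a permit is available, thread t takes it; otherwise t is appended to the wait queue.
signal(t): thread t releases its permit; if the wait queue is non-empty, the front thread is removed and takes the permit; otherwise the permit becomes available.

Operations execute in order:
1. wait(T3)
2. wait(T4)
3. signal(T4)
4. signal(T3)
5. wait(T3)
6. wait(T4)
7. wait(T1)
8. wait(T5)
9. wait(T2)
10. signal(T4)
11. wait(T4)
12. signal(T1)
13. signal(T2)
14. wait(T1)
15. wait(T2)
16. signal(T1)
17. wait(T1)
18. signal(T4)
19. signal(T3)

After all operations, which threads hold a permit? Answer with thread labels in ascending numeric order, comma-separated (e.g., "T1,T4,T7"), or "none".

Answer: T1,T2,T5

Derivation:
Step 1: wait(T3) -> count=3 queue=[] holders={T3}
Step 2: wait(T4) -> count=2 queue=[] holders={T3,T4}
Step 3: signal(T4) -> count=3 queue=[] holders={T3}
Step 4: signal(T3) -> count=4 queue=[] holders={none}
Step 5: wait(T3) -> count=3 queue=[] holders={T3}
Step 6: wait(T4) -> count=2 queue=[] holders={T3,T4}
Step 7: wait(T1) -> count=1 queue=[] holders={T1,T3,T4}
Step 8: wait(T5) -> count=0 queue=[] holders={T1,T3,T4,T5}
Step 9: wait(T2) -> count=0 queue=[T2] holders={T1,T3,T4,T5}
Step 10: signal(T4) -> count=0 queue=[] holders={T1,T2,T3,T5}
Step 11: wait(T4) -> count=0 queue=[T4] holders={T1,T2,T3,T5}
Step 12: signal(T1) -> count=0 queue=[] holders={T2,T3,T4,T5}
Step 13: signal(T2) -> count=1 queue=[] holders={T3,T4,T5}
Step 14: wait(T1) -> count=0 queue=[] holders={T1,T3,T4,T5}
Step 15: wait(T2) -> count=0 queue=[T2] holders={T1,T3,T4,T5}
Step 16: signal(T1) -> count=0 queue=[] holders={T2,T3,T4,T5}
Step 17: wait(T1) -> count=0 queue=[T1] holders={T2,T3,T4,T5}
Step 18: signal(T4) -> count=0 queue=[] holders={T1,T2,T3,T5}
Step 19: signal(T3) -> count=1 queue=[] holders={T1,T2,T5}
Final holders: T1,T2,T5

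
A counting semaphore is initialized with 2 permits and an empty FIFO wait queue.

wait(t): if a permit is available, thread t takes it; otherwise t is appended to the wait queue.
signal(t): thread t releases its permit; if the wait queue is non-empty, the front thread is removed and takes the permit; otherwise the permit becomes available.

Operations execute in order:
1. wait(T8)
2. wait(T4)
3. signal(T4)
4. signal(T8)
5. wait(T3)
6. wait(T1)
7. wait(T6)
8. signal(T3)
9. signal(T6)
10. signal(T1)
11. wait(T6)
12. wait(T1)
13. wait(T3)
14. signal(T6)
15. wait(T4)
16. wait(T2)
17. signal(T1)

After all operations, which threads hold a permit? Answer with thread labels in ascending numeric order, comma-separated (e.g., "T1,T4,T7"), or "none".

Step 1: wait(T8) -> count=1 queue=[] holders={T8}
Step 2: wait(T4) -> count=0 queue=[] holders={T4,T8}
Step 3: signal(T4) -> count=1 queue=[] holders={T8}
Step 4: signal(T8) -> count=2 queue=[] holders={none}
Step 5: wait(T3) -> count=1 queue=[] holders={T3}
Step 6: wait(T1) -> count=0 queue=[] holders={T1,T3}
Step 7: wait(T6) -> count=0 queue=[T6] holders={T1,T3}
Step 8: signal(T3) -> count=0 queue=[] holders={T1,T6}
Step 9: signal(T6) -> count=1 queue=[] holders={T1}
Step 10: signal(T1) -> count=2 queue=[] holders={none}
Step 11: wait(T6) -> count=1 queue=[] holders={T6}
Step 12: wait(T1) -> count=0 queue=[] holders={T1,T6}
Step 13: wait(T3) -> count=0 queue=[T3] holders={T1,T6}
Step 14: signal(T6) -> count=0 queue=[] holders={T1,T3}
Step 15: wait(T4) -> count=0 queue=[T4] holders={T1,T3}
Step 16: wait(T2) -> count=0 queue=[T4,T2] holders={T1,T3}
Step 17: signal(T1) -> count=0 queue=[T2] holders={T3,T4}
Final holders: T3,T4

Answer: T3,T4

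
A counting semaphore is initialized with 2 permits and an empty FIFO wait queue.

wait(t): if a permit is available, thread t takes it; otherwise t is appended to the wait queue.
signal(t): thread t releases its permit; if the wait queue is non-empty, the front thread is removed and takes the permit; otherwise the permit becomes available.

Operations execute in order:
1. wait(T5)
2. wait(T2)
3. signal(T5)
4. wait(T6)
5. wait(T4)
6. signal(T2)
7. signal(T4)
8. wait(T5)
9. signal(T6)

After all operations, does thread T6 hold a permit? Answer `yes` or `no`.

Answer: no

Derivation:
Step 1: wait(T5) -> count=1 queue=[] holders={T5}
Step 2: wait(T2) -> count=0 queue=[] holders={T2,T5}
Step 3: signal(T5) -> count=1 queue=[] holders={T2}
Step 4: wait(T6) -> count=0 queue=[] holders={T2,T6}
Step 5: wait(T4) -> count=0 queue=[T4] holders={T2,T6}
Step 6: signal(T2) -> count=0 queue=[] holders={T4,T6}
Step 7: signal(T4) -> count=1 queue=[] holders={T6}
Step 8: wait(T5) -> count=0 queue=[] holders={T5,T6}
Step 9: signal(T6) -> count=1 queue=[] holders={T5}
Final holders: {T5} -> T6 not in holders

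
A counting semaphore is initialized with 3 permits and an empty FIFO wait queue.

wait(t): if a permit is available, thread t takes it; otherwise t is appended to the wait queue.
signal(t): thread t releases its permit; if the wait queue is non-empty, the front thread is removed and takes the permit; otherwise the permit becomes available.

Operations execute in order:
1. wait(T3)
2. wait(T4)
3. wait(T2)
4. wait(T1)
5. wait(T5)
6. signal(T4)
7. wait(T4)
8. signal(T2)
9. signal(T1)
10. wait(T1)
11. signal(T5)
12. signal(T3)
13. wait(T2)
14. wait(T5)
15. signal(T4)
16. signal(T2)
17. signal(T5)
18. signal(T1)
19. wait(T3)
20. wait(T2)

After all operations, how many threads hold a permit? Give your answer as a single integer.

Step 1: wait(T3) -> count=2 queue=[] holders={T3}
Step 2: wait(T4) -> count=1 queue=[] holders={T3,T4}
Step 3: wait(T2) -> count=0 queue=[] holders={T2,T3,T4}
Step 4: wait(T1) -> count=0 queue=[T1] holders={T2,T3,T4}
Step 5: wait(T5) -> count=0 queue=[T1,T5] holders={T2,T3,T4}
Step 6: signal(T4) -> count=0 queue=[T5] holders={T1,T2,T3}
Step 7: wait(T4) -> count=0 queue=[T5,T4] holders={T1,T2,T3}
Step 8: signal(T2) -> count=0 queue=[T4] holders={T1,T3,T5}
Step 9: signal(T1) -> count=0 queue=[] holders={T3,T4,T5}
Step 10: wait(T1) -> count=0 queue=[T1] holders={T3,T4,T5}
Step 11: signal(T5) -> count=0 queue=[] holders={T1,T3,T4}
Step 12: signal(T3) -> count=1 queue=[] holders={T1,T4}
Step 13: wait(T2) -> count=0 queue=[] holders={T1,T2,T4}
Step 14: wait(T5) -> count=0 queue=[T5] holders={T1,T2,T4}
Step 15: signal(T4) -> count=0 queue=[] holders={T1,T2,T5}
Step 16: signal(T2) -> count=1 queue=[] holders={T1,T5}
Step 17: signal(T5) -> count=2 queue=[] holders={T1}
Step 18: signal(T1) -> count=3 queue=[] holders={none}
Step 19: wait(T3) -> count=2 queue=[] holders={T3}
Step 20: wait(T2) -> count=1 queue=[] holders={T2,T3}
Final holders: {T2,T3} -> 2 thread(s)

Answer: 2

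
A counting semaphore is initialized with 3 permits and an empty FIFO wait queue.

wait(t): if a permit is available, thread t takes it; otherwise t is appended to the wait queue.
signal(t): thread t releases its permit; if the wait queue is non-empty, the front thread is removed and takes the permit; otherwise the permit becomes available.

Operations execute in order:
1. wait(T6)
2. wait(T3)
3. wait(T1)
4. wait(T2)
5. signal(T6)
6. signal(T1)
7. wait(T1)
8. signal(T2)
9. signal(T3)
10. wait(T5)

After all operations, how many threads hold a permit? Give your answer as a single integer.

Step 1: wait(T6) -> count=2 queue=[] holders={T6}
Step 2: wait(T3) -> count=1 queue=[] holders={T3,T6}
Step 3: wait(T1) -> count=0 queue=[] holders={T1,T3,T6}
Step 4: wait(T2) -> count=0 queue=[T2] holders={T1,T3,T6}
Step 5: signal(T6) -> count=0 queue=[] holders={T1,T2,T3}
Step 6: signal(T1) -> count=1 queue=[] holders={T2,T3}
Step 7: wait(T1) -> count=0 queue=[] holders={T1,T2,T3}
Step 8: signal(T2) -> count=1 queue=[] holders={T1,T3}
Step 9: signal(T3) -> count=2 queue=[] holders={T1}
Step 10: wait(T5) -> count=1 queue=[] holders={T1,T5}
Final holders: {T1,T5} -> 2 thread(s)

Answer: 2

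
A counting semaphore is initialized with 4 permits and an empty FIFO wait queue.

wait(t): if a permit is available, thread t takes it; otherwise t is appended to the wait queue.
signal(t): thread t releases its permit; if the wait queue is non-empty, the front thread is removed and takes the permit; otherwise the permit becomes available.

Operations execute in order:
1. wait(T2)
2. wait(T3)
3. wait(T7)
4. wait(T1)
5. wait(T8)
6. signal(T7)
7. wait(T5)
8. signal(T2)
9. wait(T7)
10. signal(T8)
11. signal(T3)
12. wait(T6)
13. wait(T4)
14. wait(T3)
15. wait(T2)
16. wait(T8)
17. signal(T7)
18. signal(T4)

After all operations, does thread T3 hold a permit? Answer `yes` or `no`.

Step 1: wait(T2) -> count=3 queue=[] holders={T2}
Step 2: wait(T3) -> count=2 queue=[] holders={T2,T3}
Step 3: wait(T7) -> count=1 queue=[] holders={T2,T3,T7}
Step 4: wait(T1) -> count=0 queue=[] holders={T1,T2,T3,T7}
Step 5: wait(T8) -> count=0 queue=[T8] holders={T1,T2,T3,T7}
Step 6: signal(T7) -> count=0 queue=[] holders={T1,T2,T3,T8}
Step 7: wait(T5) -> count=0 queue=[T5] holders={T1,T2,T3,T8}
Step 8: signal(T2) -> count=0 queue=[] holders={T1,T3,T5,T8}
Step 9: wait(T7) -> count=0 queue=[T7] holders={T1,T3,T5,T8}
Step 10: signal(T8) -> count=0 queue=[] holders={T1,T3,T5,T7}
Step 11: signal(T3) -> count=1 queue=[] holders={T1,T5,T7}
Step 12: wait(T6) -> count=0 queue=[] holders={T1,T5,T6,T7}
Step 13: wait(T4) -> count=0 queue=[T4] holders={T1,T5,T6,T7}
Step 14: wait(T3) -> count=0 queue=[T4,T3] holders={T1,T5,T6,T7}
Step 15: wait(T2) -> count=0 queue=[T4,T3,T2] holders={T1,T5,T6,T7}
Step 16: wait(T8) -> count=0 queue=[T4,T3,T2,T8] holders={T1,T5,T6,T7}
Step 17: signal(T7) -> count=0 queue=[T3,T2,T8] holders={T1,T4,T5,T6}
Step 18: signal(T4) -> count=0 queue=[T2,T8] holders={T1,T3,T5,T6}
Final holders: {T1,T3,T5,T6} -> T3 in holders

Answer: yes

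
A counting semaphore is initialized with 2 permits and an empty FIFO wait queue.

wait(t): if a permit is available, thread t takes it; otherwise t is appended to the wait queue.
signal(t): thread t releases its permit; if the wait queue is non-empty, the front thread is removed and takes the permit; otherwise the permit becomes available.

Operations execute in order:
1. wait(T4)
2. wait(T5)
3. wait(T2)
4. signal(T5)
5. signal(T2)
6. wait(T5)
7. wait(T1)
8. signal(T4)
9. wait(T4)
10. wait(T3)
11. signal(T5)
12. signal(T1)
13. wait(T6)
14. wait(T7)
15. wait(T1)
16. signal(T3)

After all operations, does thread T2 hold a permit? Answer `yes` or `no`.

Answer: no

Derivation:
Step 1: wait(T4) -> count=1 queue=[] holders={T4}
Step 2: wait(T5) -> count=0 queue=[] holders={T4,T5}
Step 3: wait(T2) -> count=0 queue=[T2] holders={T4,T5}
Step 4: signal(T5) -> count=0 queue=[] holders={T2,T4}
Step 5: signal(T2) -> count=1 queue=[] holders={T4}
Step 6: wait(T5) -> count=0 queue=[] holders={T4,T5}
Step 7: wait(T1) -> count=0 queue=[T1] holders={T4,T5}
Step 8: signal(T4) -> count=0 queue=[] holders={T1,T5}
Step 9: wait(T4) -> count=0 queue=[T4] holders={T1,T5}
Step 10: wait(T3) -> count=0 queue=[T4,T3] holders={T1,T5}
Step 11: signal(T5) -> count=0 queue=[T3] holders={T1,T4}
Step 12: signal(T1) -> count=0 queue=[] holders={T3,T4}
Step 13: wait(T6) -> count=0 queue=[T6] holders={T3,T4}
Step 14: wait(T7) -> count=0 queue=[T6,T7] holders={T3,T4}
Step 15: wait(T1) -> count=0 queue=[T6,T7,T1] holders={T3,T4}
Step 16: signal(T3) -> count=0 queue=[T7,T1] holders={T4,T6}
Final holders: {T4,T6} -> T2 not in holders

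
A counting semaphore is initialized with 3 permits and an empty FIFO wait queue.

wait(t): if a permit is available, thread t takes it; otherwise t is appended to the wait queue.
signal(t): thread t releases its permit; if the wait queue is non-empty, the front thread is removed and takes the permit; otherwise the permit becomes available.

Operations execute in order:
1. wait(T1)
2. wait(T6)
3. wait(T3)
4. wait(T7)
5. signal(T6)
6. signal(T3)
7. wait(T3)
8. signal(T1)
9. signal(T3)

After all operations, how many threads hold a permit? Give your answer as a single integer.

Answer: 1

Derivation:
Step 1: wait(T1) -> count=2 queue=[] holders={T1}
Step 2: wait(T6) -> count=1 queue=[] holders={T1,T6}
Step 3: wait(T3) -> count=0 queue=[] holders={T1,T3,T6}
Step 4: wait(T7) -> count=0 queue=[T7] holders={T1,T3,T6}
Step 5: signal(T6) -> count=0 queue=[] holders={T1,T3,T7}
Step 6: signal(T3) -> count=1 queue=[] holders={T1,T7}
Step 7: wait(T3) -> count=0 queue=[] holders={T1,T3,T7}
Step 8: signal(T1) -> count=1 queue=[] holders={T3,T7}
Step 9: signal(T3) -> count=2 queue=[] holders={T7}
Final holders: {T7} -> 1 thread(s)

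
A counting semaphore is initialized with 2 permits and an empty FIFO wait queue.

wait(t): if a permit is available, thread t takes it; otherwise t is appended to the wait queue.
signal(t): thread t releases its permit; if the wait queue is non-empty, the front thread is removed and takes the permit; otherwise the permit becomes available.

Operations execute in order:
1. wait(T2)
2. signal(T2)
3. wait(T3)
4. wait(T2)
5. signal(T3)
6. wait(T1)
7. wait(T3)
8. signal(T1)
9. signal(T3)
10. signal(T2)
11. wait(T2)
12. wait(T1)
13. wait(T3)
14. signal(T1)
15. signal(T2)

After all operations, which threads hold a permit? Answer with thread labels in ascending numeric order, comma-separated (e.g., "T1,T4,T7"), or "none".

Answer: T3

Derivation:
Step 1: wait(T2) -> count=1 queue=[] holders={T2}
Step 2: signal(T2) -> count=2 queue=[] holders={none}
Step 3: wait(T3) -> count=1 queue=[] holders={T3}
Step 4: wait(T2) -> count=0 queue=[] holders={T2,T3}
Step 5: signal(T3) -> count=1 queue=[] holders={T2}
Step 6: wait(T1) -> count=0 queue=[] holders={T1,T2}
Step 7: wait(T3) -> count=0 queue=[T3] holders={T1,T2}
Step 8: signal(T1) -> count=0 queue=[] holders={T2,T3}
Step 9: signal(T3) -> count=1 queue=[] holders={T2}
Step 10: signal(T2) -> count=2 queue=[] holders={none}
Step 11: wait(T2) -> count=1 queue=[] holders={T2}
Step 12: wait(T1) -> count=0 queue=[] holders={T1,T2}
Step 13: wait(T3) -> count=0 queue=[T3] holders={T1,T2}
Step 14: signal(T1) -> count=0 queue=[] holders={T2,T3}
Step 15: signal(T2) -> count=1 queue=[] holders={T3}
Final holders: T3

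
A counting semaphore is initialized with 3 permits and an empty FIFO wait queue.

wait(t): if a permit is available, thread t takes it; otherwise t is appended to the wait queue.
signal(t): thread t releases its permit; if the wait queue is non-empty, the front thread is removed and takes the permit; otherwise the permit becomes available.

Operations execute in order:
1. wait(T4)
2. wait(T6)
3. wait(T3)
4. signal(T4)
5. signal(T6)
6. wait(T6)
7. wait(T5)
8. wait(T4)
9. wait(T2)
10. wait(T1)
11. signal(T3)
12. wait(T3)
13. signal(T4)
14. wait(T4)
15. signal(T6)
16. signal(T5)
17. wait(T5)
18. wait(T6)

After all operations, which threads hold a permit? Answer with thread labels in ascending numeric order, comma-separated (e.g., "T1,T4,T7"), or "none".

Step 1: wait(T4) -> count=2 queue=[] holders={T4}
Step 2: wait(T6) -> count=1 queue=[] holders={T4,T6}
Step 3: wait(T3) -> count=0 queue=[] holders={T3,T4,T6}
Step 4: signal(T4) -> count=1 queue=[] holders={T3,T6}
Step 5: signal(T6) -> count=2 queue=[] holders={T3}
Step 6: wait(T6) -> count=1 queue=[] holders={T3,T6}
Step 7: wait(T5) -> count=0 queue=[] holders={T3,T5,T6}
Step 8: wait(T4) -> count=0 queue=[T4] holders={T3,T5,T6}
Step 9: wait(T2) -> count=0 queue=[T4,T2] holders={T3,T5,T6}
Step 10: wait(T1) -> count=0 queue=[T4,T2,T1] holders={T3,T5,T6}
Step 11: signal(T3) -> count=0 queue=[T2,T1] holders={T4,T5,T6}
Step 12: wait(T3) -> count=0 queue=[T2,T1,T3] holders={T4,T5,T6}
Step 13: signal(T4) -> count=0 queue=[T1,T3] holders={T2,T5,T6}
Step 14: wait(T4) -> count=0 queue=[T1,T3,T4] holders={T2,T5,T6}
Step 15: signal(T6) -> count=0 queue=[T3,T4] holders={T1,T2,T5}
Step 16: signal(T5) -> count=0 queue=[T4] holders={T1,T2,T3}
Step 17: wait(T5) -> count=0 queue=[T4,T5] holders={T1,T2,T3}
Step 18: wait(T6) -> count=0 queue=[T4,T5,T6] holders={T1,T2,T3}
Final holders: T1,T2,T3

Answer: T1,T2,T3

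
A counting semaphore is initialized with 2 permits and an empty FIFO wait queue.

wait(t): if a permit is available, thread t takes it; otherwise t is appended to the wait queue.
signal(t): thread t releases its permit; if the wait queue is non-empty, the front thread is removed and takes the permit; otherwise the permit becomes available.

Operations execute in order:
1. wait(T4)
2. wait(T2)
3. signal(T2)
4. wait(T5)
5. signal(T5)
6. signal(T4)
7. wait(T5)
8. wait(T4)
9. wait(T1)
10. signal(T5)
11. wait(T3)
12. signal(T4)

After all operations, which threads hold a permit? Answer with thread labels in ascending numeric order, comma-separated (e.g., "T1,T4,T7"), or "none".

Answer: T1,T3

Derivation:
Step 1: wait(T4) -> count=1 queue=[] holders={T4}
Step 2: wait(T2) -> count=0 queue=[] holders={T2,T4}
Step 3: signal(T2) -> count=1 queue=[] holders={T4}
Step 4: wait(T5) -> count=0 queue=[] holders={T4,T5}
Step 5: signal(T5) -> count=1 queue=[] holders={T4}
Step 6: signal(T4) -> count=2 queue=[] holders={none}
Step 7: wait(T5) -> count=1 queue=[] holders={T5}
Step 8: wait(T4) -> count=0 queue=[] holders={T4,T5}
Step 9: wait(T1) -> count=0 queue=[T1] holders={T4,T5}
Step 10: signal(T5) -> count=0 queue=[] holders={T1,T4}
Step 11: wait(T3) -> count=0 queue=[T3] holders={T1,T4}
Step 12: signal(T4) -> count=0 queue=[] holders={T1,T3}
Final holders: T1,T3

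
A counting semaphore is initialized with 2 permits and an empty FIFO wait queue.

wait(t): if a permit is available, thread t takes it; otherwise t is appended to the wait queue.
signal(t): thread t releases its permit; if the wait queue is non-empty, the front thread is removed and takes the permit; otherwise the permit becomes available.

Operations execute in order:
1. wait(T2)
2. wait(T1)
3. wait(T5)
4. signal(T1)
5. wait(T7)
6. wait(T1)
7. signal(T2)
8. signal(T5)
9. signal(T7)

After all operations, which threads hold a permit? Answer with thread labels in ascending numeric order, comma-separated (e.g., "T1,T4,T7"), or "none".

Answer: T1

Derivation:
Step 1: wait(T2) -> count=1 queue=[] holders={T2}
Step 2: wait(T1) -> count=0 queue=[] holders={T1,T2}
Step 3: wait(T5) -> count=0 queue=[T5] holders={T1,T2}
Step 4: signal(T1) -> count=0 queue=[] holders={T2,T5}
Step 5: wait(T7) -> count=0 queue=[T7] holders={T2,T5}
Step 6: wait(T1) -> count=0 queue=[T7,T1] holders={T2,T5}
Step 7: signal(T2) -> count=0 queue=[T1] holders={T5,T7}
Step 8: signal(T5) -> count=0 queue=[] holders={T1,T7}
Step 9: signal(T7) -> count=1 queue=[] holders={T1}
Final holders: T1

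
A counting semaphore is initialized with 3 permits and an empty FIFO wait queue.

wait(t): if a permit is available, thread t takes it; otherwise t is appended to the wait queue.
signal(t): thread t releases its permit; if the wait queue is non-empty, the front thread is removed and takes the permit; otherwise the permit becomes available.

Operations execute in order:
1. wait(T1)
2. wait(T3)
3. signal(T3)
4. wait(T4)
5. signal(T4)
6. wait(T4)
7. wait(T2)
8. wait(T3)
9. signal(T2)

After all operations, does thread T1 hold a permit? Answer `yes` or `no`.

Step 1: wait(T1) -> count=2 queue=[] holders={T1}
Step 2: wait(T3) -> count=1 queue=[] holders={T1,T3}
Step 3: signal(T3) -> count=2 queue=[] holders={T1}
Step 4: wait(T4) -> count=1 queue=[] holders={T1,T4}
Step 5: signal(T4) -> count=2 queue=[] holders={T1}
Step 6: wait(T4) -> count=1 queue=[] holders={T1,T4}
Step 7: wait(T2) -> count=0 queue=[] holders={T1,T2,T4}
Step 8: wait(T3) -> count=0 queue=[T3] holders={T1,T2,T4}
Step 9: signal(T2) -> count=0 queue=[] holders={T1,T3,T4}
Final holders: {T1,T3,T4} -> T1 in holders

Answer: yes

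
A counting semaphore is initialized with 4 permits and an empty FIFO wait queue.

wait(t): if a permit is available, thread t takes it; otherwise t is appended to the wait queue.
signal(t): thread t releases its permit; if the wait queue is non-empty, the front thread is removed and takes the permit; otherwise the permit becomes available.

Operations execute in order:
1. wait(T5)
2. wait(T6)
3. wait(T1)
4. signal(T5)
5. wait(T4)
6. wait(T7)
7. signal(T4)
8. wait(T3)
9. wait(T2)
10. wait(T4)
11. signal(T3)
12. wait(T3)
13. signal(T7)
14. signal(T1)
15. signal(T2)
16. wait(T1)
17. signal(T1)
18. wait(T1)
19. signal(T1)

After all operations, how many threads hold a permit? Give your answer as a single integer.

Answer: 3

Derivation:
Step 1: wait(T5) -> count=3 queue=[] holders={T5}
Step 2: wait(T6) -> count=2 queue=[] holders={T5,T6}
Step 3: wait(T1) -> count=1 queue=[] holders={T1,T5,T6}
Step 4: signal(T5) -> count=2 queue=[] holders={T1,T6}
Step 5: wait(T4) -> count=1 queue=[] holders={T1,T4,T6}
Step 6: wait(T7) -> count=0 queue=[] holders={T1,T4,T6,T7}
Step 7: signal(T4) -> count=1 queue=[] holders={T1,T6,T7}
Step 8: wait(T3) -> count=0 queue=[] holders={T1,T3,T6,T7}
Step 9: wait(T2) -> count=0 queue=[T2] holders={T1,T3,T6,T7}
Step 10: wait(T4) -> count=0 queue=[T2,T4] holders={T1,T3,T6,T7}
Step 11: signal(T3) -> count=0 queue=[T4] holders={T1,T2,T6,T7}
Step 12: wait(T3) -> count=0 queue=[T4,T3] holders={T1,T2,T6,T7}
Step 13: signal(T7) -> count=0 queue=[T3] holders={T1,T2,T4,T6}
Step 14: signal(T1) -> count=0 queue=[] holders={T2,T3,T4,T6}
Step 15: signal(T2) -> count=1 queue=[] holders={T3,T4,T6}
Step 16: wait(T1) -> count=0 queue=[] holders={T1,T3,T4,T6}
Step 17: signal(T1) -> count=1 queue=[] holders={T3,T4,T6}
Step 18: wait(T1) -> count=0 queue=[] holders={T1,T3,T4,T6}
Step 19: signal(T1) -> count=1 queue=[] holders={T3,T4,T6}
Final holders: {T3,T4,T6} -> 3 thread(s)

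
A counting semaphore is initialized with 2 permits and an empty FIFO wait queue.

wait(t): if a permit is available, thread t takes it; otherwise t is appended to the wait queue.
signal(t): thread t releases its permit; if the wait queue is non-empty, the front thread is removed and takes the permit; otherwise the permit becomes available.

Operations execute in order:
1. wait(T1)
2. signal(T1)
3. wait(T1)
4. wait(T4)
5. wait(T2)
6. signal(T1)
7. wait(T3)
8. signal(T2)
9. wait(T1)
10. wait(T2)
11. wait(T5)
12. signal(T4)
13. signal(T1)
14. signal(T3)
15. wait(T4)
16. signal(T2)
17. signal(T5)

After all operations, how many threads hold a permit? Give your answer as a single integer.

Step 1: wait(T1) -> count=1 queue=[] holders={T1}
Step 2: signal(T1) -> count=2 queue=[] holders={none}
Step 3: wait(T1) -> count=1 queue=[] holders={T1}
Step 4: wait(T4) -> count=0 queue=[] holders={T1,T4}
Step 5: wait(T2) -> count=0 queue=[T2] holders={T1,T4}
Step 6: signal(T1) -> count=0 queue=[] holders={T2,T4}
Step 7: wait(T3) -> count=0 queue=[T3] holders={T2,T4}
Step 8: signal(T2) -> count=0 queue=[] holders={T3,T4}
Step 9: wait(T1) -> count=0 queue=[T1] holders={T3,T4}
Step 10: wait(T2) -> count=0 queue=[T1,T2] holders={T3,T4}
Step 11: wait(T5) -> count=0 queue=[T1,T2,T5] holders={T3,T4}
Step 12: signal(T4) -> count=0 queue=[T2,T5] holders={T1,T3}
Step 13: signal(T1) -> count=0 queue=[T5] holders={T2,T3}
Step 14: signal(T3) -> count=0 queue=[] holders={T2,T5}
Step 15: wait(T4) -> count=0 queue=[T4] holders={T2,T5}
Step 16: signal(T2) -> count=0 queue=[] holders={T4,T5}
Step 17: signal(T5) -> count=1 queue=[] holders={T4}
Final holders: {T4} -> 1 thread(s)

Answer: 1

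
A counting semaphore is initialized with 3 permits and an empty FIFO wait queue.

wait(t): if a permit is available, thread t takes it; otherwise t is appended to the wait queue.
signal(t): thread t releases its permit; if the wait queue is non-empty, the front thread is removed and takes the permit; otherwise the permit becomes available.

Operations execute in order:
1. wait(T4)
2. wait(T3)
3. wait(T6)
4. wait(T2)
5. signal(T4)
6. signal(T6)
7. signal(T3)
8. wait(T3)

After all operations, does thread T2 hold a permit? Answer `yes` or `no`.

Step 1: wait(T4) -> count=2 queue=[] holders={T4}
Step 2: wait(T3) -> count=1 queue=[] holders={T3,T4}
Step 3: wait(T6) -> count=0 queue=[] holders={T3,T4,T6}
Step 4: wait(T2) -> count=0 queue=[T2] holders={T3,T4,T6}
Step 5: signal(T4) -> count=0 queue=[] holders={T2,T3,T6}
Step 6: signal(T6) -> count=1 queue=[] holders={T2,T3}
Step 7: signal(T3) -> count=2 queue=[] holders={T2}
Step 8: wait(T3) -> count=1 queue=[] holders={T2,T3}
Final holders: {T2,T3} -> T2 in holders

Answer: yes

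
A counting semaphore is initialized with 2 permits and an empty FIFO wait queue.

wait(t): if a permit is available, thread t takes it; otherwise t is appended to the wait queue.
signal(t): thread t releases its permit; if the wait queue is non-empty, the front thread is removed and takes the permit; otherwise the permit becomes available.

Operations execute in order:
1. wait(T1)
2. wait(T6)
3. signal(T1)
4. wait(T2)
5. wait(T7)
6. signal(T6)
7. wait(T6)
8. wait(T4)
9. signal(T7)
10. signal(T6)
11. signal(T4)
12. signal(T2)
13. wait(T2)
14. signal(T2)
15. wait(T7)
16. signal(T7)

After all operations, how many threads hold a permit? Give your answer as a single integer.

Step 1: wait(T1) -> count=1 queue=[] holders={T1}
Step 2: wait(T6) -> count=0 queue=[] holders={T1,T6}
Step 3: signal(T1) -> count=1 queue=[] holders={T6}
Step 4: wait(T2) -> count=0 queue=[] holders={T2,T6}
Step 5: wait(T7) -> count=0 queue=[T7] holders={T2,T6}
Step 6: signal(T6) -> count=0 queue=[] holders={T2,T7}
Step 7: wait(T6) -> count=0 queue=[T6] holders={T2,T7}
Step 8: wait(T4) -> count=0 queue=[T6,T4] holders={T2,T7}
Step 9: signal(T7) -> count=0 queue=[T4] holders={T2,T6}
Step 10: signal(T6) -> count=0 queue=[] holders={T2,T4}
Step 11: signal(T4) -> count=1 queue=[] holders={T2}
Step 12: signal(T2) -> count=2 queue=[] holders={none}
Step 13: wait(T2) -> count=1 queue=[] holders={T2}
Step 14: signal(T2) -> count=2 queue=[] holders={none}
Step 15: wait(T7) -> count=1 queue=[] holders={T7}
Step 16: signal(T7) -> count=2 queue=[] holders={none}
Final holders: {none} -> 0 thread(s)

Answer: 0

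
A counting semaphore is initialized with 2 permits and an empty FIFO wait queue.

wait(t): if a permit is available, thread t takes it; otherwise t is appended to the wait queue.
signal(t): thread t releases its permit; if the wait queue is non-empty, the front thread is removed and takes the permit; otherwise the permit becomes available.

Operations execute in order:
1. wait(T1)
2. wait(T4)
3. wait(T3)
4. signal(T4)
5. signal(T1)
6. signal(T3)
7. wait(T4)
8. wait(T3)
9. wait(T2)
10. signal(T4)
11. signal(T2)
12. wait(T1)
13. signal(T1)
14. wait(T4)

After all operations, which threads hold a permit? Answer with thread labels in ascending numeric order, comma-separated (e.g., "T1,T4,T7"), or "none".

Step 1: wait(T1) -> count=1 queue=[] holders={T1}
Step 2: wait(T4) -> count=0 queue=[] holders={T1,T4}
Step 3: wait(T3) -> count=0 queue=[T3] holders={T1,T4}
Step 4: signal(T4) -> count=0 queue=[] holders={T1,T3}
Step 5: signal(T1) -> count=1 queue=[] holders={T3}
Step 6: signal(T3) -> count=2 queue=[] holders={none}
Step 7: wait(T4) -> count=1 queue=[] holders={T4}
Step 8: wait(T3) -> count=0 queue=[] holders={T3,T4}
Step 9: wait(T2) -> count=0 queue=[T2] holders={T3,T4}
Step 10: signal(T4) -> count=0 queue=[] holders={T2,T3}
Step 11: signal(T2) -> count=1 queue=[] holders={T3}
Step 12: wait(T1) -> count=0 queue=[] holders={T1,T3}
Step 13: signal(T1) -> count=1 queue=[] holders={T3}
Step 14: wait(T4) -> count=0 queue=[] holders={T3,T4}
Final holders: T3,T4

Answer: T3,T4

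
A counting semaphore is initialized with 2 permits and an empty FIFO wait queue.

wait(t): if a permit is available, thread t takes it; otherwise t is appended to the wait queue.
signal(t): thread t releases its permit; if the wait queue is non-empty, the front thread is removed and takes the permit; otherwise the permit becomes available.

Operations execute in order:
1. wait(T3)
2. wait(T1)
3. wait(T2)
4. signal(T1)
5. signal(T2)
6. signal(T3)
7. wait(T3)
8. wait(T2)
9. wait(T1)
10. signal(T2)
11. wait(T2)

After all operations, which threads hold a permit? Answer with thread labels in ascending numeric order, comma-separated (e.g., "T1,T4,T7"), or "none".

Answer: T1,T3

Derivation:
Step 1: wait(T3) -> count=1 queue=[] holders={T3}
Step 2: wait(T1) -> count=0 queue=[] holders={T1,T3}
Step 3: wait(T2) -> count=0 queue=[T2] holders={T1,T3}
Step 4: signal(T1) -> count=0 queue=[] holders={T2,T3}
Step 5: signal(T2) -> count=1 queue=[] holders={T3}
Step 6: signal(T3) -> count=2 queue=[] holders={none}
Step 7: wait(T3) -> count=1 queue=[] holders={T3}
Step 8: wait(T2) -> count=0 queue=[] holders={T2,T3}
Step 9: wait(T1) -> count=0 queue=[T1] holders={T2,T3}
Step 10: signal(T2) -> count=0 queue=[] holders={T1,T3}
Step 11: wait(T2) -> count=0 queue=[T2] holders={T1,T3}
Final holders: T1,T3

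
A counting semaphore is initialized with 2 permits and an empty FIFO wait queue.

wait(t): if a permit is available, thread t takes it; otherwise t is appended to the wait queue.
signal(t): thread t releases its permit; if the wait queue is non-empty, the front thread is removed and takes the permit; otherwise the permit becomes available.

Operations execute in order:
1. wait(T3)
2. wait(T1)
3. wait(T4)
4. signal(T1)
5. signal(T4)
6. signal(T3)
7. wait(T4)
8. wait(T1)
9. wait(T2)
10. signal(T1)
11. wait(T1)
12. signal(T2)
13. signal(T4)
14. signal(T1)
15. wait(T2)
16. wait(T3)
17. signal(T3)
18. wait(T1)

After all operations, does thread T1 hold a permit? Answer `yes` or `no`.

Answer: yes

Derivation:
Step 1: wait(T3) -> count=1 queue=[] holders={T3}
Step 2: wait(T1) -> count=0 queue=[] holders={T1,T3}
Step 3: wait(T4) -> count=0 queue=[T4] holders={T1,T3}
Step 4: signal(T1) -> count=0 queue=[] holders={T3,T4}
Step 5: signal(T4) -> count=1 queue=[] holders={T3}
Step 6: signal(T3) -> count=2 queue=[] holders={none}
Step 7: wait(T4) -> count=1 queue=[] holders={T4}
Step 8: wait(T1) -> count=0 queue=[] holders={T1,T4}
Step 9: wait(T2) -> count=0 queue=[T2] holders={T1,T4}
Step 10: signal(T1) -> count=0 queue=[] holders={T2,T4}
Step 11: wait(T1) -> count=0 queue=[T1] holders={T2,T4}
Step 12: signal(T2) -> count=0 queue=[] holders={T1,T4}
Step 13: signal(T4) -> count=1 queue=[] holders={T1}
Step 14: signal(T1) -> count=2 queue=[] holders={none}
Step 15: wait(T2) -> count=1 queue=[] holders={T2}
Step 16: wait(T3) -> count=0 queue=[] holders={T2,T3}
Step 17: signal(T3) -> count=1 queue=[] holders={T2}
Step 18: wait(T1) -> count=0 queue=[] holders={T1,T2}
Final holders: {T1,T2} -> T1 in holders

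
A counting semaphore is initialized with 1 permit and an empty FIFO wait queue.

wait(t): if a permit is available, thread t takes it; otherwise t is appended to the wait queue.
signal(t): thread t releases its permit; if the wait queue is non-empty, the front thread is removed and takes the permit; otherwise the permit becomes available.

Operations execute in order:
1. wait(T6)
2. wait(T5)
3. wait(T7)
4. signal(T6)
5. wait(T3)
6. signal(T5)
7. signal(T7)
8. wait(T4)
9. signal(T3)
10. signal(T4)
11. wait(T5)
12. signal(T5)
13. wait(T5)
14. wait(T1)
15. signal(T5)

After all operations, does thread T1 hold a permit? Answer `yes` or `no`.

Step 1: wait(T6) -> count=0 queue=[] holders={T6}
Step 2: wait(T5) -> count=0 queue=[T5] holders={T6}
Step 3: wait(T7) -> count=0 queue=[T5,T7] holders={T6}
Step 4: signal(T6) -> count=0 queue=[T7] holders={T5}
Step 5: wait(T3) -> count=0 queue=[T7,T3] holders={T5}
Step 6: signal(T5) -> count=0 queue=[T3] holders={T7}
Step 7: signal(T7) -> count=0 queue=[] holders={T3}
Step 8: wait(T4) -> count=0 queue=[T4] holders={T3}
Step 9: signal(T3) -> count=0 queue=[] holders={T4}
Step 10: signal(T4) -> count=1 queue=[] holders={none}
Step 11: wait(T5) -> count=0 queue=[] holders={T5}
Step 12: signal(T5) -> count=1 queue=[] holders={none}
Step 13: wait(T5) -> count=0 queue=[] holders={T5}
Step 14: wait(T1) -> count=0 queue=[T1] holders={T5}
Step 15: signal(T5) -> count=0 queue=[] holders={T1}
Final holders: {T1} -> T1 in holders

Answer: yes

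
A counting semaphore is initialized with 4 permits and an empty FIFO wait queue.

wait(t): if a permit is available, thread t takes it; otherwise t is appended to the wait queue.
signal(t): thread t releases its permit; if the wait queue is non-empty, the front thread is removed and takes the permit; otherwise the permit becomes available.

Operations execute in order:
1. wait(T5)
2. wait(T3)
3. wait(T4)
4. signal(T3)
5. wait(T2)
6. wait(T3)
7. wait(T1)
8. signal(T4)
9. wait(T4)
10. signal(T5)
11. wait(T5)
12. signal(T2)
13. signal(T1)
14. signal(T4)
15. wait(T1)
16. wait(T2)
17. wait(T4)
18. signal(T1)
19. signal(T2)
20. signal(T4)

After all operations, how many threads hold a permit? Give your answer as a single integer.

Step 1: wait(T5) -> count=3 queue=[] holders={T5}
Step 2: wait(T3) -> count=2 queue=[] holders={T3,T5}
Step 3: wait(T4) -> count=1 queue=[] holders={T3,T4,T5}
Step 4: signal(T3) -> count=2 queue=[] holders={T4,T5}
Step 5: wait(T2) -> count=1 queue=[] holders={T2,T4,T5}
Step 6: wait(T3) -> count=0 queue=[] holders={T2,T3,T4,T5}
Step 7: wait(T1) -> count=0 queue=[T1] holders={T2,T3,T4,T5}
Step 8: signal(T4) -> count=0 queue=[] holders={T1,T2,T3,T5}
Step 9: wait(T4) -> count=0 queue=[T4] holders={T1,T2,T3,T5}
Step 10: signal(T5) -> count=0 queue=[] holders={T1,T2,T3,T4}
Step 11: wait(T5) -> count=0 queue=[T5] holders={T1,T2,T3,T4}
Step 12: signal(T2) -> count=0 queue=[] holders={T1,T3,T4,T5}
Step 13: signal(T1) -> count=1 queue=[] holders={T3,T4,T5}
Step 14: signal(T4) -> count=2 queue=[] holders={T3,T5}
Step 15: wait(T1) -> count=1 queue=[] holders={T1,T3,T5}
Step 16: wait(T2) -> count=0 queue=[] holders={T1,T2,T3,T5}
Step 17: wait(T4) -> count=0 queue=[T4] holders={T1,T2,T3,T5}
Step 18: signal(T1) -> count=0 queue=[] holders={T2,T3,T4,T5}
Step 19: signal(T2) -> count=1 queue=[] holders={T3,T4,T5}
Step 20: signal(T4) -> count=2 queue=[] holders={T3,T5}
Final holders: {T3,T5} -> 2 thread(s)

Answer: 2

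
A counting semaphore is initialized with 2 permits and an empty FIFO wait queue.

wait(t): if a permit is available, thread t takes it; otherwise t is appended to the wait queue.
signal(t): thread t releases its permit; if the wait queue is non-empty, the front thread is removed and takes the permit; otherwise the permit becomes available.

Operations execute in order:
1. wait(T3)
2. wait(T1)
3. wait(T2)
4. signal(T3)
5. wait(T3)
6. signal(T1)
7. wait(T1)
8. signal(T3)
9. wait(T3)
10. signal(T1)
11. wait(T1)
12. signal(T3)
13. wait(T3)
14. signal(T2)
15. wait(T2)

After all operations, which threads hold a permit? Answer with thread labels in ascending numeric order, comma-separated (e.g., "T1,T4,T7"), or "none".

Step 1: wait(T3) -> count=1 queue=[] holders={T3}
Step 2: wait(T1) -> count=0 queue=[] holders={T1,T3}
Step 3: wait(T2) -> count=0 queue=[T2] holders={T1,T3}
Step 4: signal(T3) -> count=0 queue=[] holders={T1,T2}
Step 5: wait(T3) -> count=0 queue=[T3] holders={T1,T2}
Step 6: signal(T1) -> count=0 queue=[] holders={T2,T3}
Step 7: wait(T1) -> count=0 queue=[T1] holders={T2,T3}
Step 8: signal(T3) -> count=0 queue=[] holders={T1,T2}
Step 9: wait(T3) -> count=0 queue=[T3] holders={T1,T2}
Step 10: signal(T1) -> count=0 queue=[] holders={T2,T3}
Step 11: wait(T1) -> count=0 queue=[T1] holders={T2,T3}
Step 12: signal(T3) -> count=0 queue=[] holders={T1,T2}
Step 13: wait(T3) -> count=0 queue=[T3] holders={T1,T2}
Step 14: signal(T2) -> count=0 queue=[] holders={T1,T3}
Step 15: wait(T2) -> count=0 queue=[T2] holders={T1,T3}
Final holders: T1,T3

Answer: T1,T3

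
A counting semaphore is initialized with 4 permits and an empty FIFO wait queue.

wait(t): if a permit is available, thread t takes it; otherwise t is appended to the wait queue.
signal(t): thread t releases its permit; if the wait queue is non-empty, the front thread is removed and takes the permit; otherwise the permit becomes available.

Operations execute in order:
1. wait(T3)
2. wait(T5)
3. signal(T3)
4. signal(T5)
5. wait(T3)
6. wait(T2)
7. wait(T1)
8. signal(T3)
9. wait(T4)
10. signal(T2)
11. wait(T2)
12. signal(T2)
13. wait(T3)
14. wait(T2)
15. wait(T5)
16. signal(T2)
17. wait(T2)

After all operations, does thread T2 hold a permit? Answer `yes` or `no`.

Step 1: wait(T3) -> count=3 queue=[] holders={T3}
Step 2: wait(T5) -> count=2 queue=[] holders={T3,T5}
Step 3: signal(T3) -> count=3 queue=[] holders={T5}
Step 4: signal(T5) -> count=4 queue=[] holders={none}
Step 5: wait(T3) -> count=3 queue=[] holders={T3}
Step 6: wait(T2) -> count=2 queue=[] holders={T2,T3}
Step 7: wait(T1) -> count=1 queue=[] holders={T1,T2,T3}
Step 8: signal(T3) -> count=2 queue=[] holders={T1,T2}
Step 9: wait(T4) -> count=1 queue=[] holders={T1,T2,T4}
Step 10: signal(T2) -> count=2 queue=[] holders={T1,T4}
Step 11: wait(T2) -> count=1 queue=[] holders={T1,T2,T4}
Step 12: signal(T2) -> count=2 queue=[] holders={T1,T4}
Step 13: wait(T3) -> count=1 queue=[] holders={T1,T3,T4}
Step 14: wait(T2) -> count=0 queue=[] holders={T1,T2,T3,T4}
Step 15: wait(T5) -> count=0 queue=[T5] holders={T1,T2,T3,T4}
Step 16: signal(T2) -> count=0 queue=[] holders={T1,T3,T4,T5}
Step 17: wait(T2) -> count=0 queue=[T2] holders={T1,T3,T4,T5}
Final holders: {T1,T3,T4,T5} -> T2 not in holders

Answer: no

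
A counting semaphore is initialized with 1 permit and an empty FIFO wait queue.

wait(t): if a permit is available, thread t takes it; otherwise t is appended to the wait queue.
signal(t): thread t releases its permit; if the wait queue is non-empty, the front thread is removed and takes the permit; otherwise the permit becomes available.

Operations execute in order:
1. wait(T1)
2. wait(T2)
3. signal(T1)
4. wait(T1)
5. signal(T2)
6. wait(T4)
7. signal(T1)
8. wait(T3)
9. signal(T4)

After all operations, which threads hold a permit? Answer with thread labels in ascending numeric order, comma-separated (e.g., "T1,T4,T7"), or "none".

Answer: T3

Derivation:
Step 1: wait(T1) -> count=0 queue=[] holders={T1}
Step 2: wait(T2) -> count=0 queue=[T2] holders={T1}
Step 3: signal(T1) -> count=0 queue=[] holders={T2}
Step 4: wait(T1) -> count=0 queue=[T1] holders={T2}
Step 5: signal(T2) -> count=0 queue=[] holders={T1}
Step 6: wait(T4) -> count=0 queue=[T4] holders={T1}
Step 7: signal(T1) -> count=0 queue=[] holders={T4}
Step 8: wait(T3) -> count=0 queue=[T3] holders={T4}
Step 9: signal(T4) -> count=0 queue=[] holders={T3}
Final holders: T3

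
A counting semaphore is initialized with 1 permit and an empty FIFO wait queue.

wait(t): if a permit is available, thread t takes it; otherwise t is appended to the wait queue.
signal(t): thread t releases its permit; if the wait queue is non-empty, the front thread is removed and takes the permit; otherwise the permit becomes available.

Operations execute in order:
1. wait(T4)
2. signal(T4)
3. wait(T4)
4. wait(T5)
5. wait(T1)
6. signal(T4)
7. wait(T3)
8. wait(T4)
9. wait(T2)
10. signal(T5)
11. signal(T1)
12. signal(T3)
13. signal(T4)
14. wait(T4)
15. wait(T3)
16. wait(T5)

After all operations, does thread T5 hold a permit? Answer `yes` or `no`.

Answer: no

Derivation:
Step 1: wait(T4) -> count=0 queue=[] holders={T4}
Step 2: signal(T4) -> count=1 queue=[] holders={none}
Step 3: wait(T4) -> count=0 queue=[] holders={T4}
Step 4: wait(T5) -> count=0 queue=[T5] holders={T4}
Step 5: wait(T1) -> count=0 queue=[T5,T1] holders={T4}
Step 6: signal(T4) -> count=0 queue=[T1] holders={T5}
Step 7: wait(T3) -> count=0 queue=[T1,T3] holders={T5}
Step 8: wait(T4) -> count=0 queue=[T1,T3,T4] holders={T5}
Step 9: wait(T2) -> count=0 queue=[T1,T3,T4,T2] holders={T5}
Step 10: signal(T5) -> count=0 queue=[T3,T4,T2] holders={T1}
Step 11: signal(T1) -> count=0 queue=[T4,T2] holders={T3}
Step 12: signal(T3) -> count=0 queue=[T2] holders={T4}
Step 13: signal(T4) -> count=0 queue=[] holders={T2}
Step 14: wait(T4) -> count=0 queue=[T4] holders={T2}
Step 15: wait(T3) -> count=0 queue=[T4,T3] holders={T2}
Step 16: wait(T5) -> count=0 queue=[T4,T3,T5] holders={T2}
Final holders: {T2} -> T5 not in holders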